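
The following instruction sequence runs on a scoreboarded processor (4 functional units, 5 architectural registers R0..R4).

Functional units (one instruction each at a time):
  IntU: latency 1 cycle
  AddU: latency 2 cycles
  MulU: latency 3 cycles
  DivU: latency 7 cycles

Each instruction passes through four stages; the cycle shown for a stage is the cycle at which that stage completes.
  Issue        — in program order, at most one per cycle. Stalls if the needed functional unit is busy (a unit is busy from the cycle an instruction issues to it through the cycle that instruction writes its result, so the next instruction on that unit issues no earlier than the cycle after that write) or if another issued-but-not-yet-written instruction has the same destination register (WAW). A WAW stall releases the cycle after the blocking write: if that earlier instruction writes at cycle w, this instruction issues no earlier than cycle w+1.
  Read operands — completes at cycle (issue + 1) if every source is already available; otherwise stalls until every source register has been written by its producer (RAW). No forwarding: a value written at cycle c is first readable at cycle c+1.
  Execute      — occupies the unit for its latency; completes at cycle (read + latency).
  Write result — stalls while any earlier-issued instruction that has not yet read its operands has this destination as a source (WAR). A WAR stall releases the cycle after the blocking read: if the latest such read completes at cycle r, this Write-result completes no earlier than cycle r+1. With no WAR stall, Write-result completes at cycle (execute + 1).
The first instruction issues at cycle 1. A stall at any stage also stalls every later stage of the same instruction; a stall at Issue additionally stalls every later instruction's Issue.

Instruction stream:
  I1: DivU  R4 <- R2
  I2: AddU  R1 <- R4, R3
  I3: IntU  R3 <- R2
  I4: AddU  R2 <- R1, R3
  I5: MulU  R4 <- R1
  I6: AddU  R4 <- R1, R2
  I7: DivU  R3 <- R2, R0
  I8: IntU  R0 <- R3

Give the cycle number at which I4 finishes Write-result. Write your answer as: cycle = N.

cycle = 19

c1: issue I1 (DivU)
c2: I1 read-ops | issue I2 (AddU)
c3: issue I3 (IntU)
c4: I3 read-ops
c5: I3 finished on IntU
c9: I1 finished on DivU
c10: I1→R4
c11: I2 read-ops
c12: I3→R3
c13: I2 finished on AddU
c14: I2→R1
c15: issue I4 (AddU)
c16: I4 read-ops | issue I5 (MulU)
c17: I5 read-ops
c18: I4 finished on AddU
c19: I4→R2
c20: I5 finished on MulU
c21: I5→R4
c22: issue I6 (AddU)
c23: I6 read-ops | issue I7 (DivU)
c24: I7 read-ops | issue I8 (IntU)
c25: I6 finished on AddU
c26: I6→R4
c31: I7 finished on DivU
c32: I7→R3
c33: I8 read-ops
c34: I8 finished on IntU
c35: I8→R0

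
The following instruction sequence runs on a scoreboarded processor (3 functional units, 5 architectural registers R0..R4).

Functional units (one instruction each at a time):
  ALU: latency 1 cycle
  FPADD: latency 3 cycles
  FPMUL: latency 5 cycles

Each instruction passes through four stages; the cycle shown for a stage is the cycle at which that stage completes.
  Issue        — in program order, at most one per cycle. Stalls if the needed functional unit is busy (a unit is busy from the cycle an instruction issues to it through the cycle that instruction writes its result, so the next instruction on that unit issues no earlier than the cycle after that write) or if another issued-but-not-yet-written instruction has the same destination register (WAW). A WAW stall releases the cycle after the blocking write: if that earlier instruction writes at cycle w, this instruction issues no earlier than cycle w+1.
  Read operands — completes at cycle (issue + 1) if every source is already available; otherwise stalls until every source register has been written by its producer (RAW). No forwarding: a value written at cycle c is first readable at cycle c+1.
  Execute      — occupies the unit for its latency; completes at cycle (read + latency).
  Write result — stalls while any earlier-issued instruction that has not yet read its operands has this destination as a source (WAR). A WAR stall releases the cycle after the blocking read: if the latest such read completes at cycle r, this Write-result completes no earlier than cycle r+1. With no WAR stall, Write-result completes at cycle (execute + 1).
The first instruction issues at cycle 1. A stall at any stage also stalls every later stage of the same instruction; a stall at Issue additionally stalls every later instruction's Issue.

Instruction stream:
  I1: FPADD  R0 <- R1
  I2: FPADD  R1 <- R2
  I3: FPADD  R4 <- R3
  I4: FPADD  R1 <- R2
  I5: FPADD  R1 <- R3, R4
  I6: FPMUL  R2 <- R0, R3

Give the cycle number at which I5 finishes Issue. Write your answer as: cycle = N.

cycle = 25

1) issue 1, read 2, done 5, write 6
2) issue 7, read 8, done 11, write 12  <struct: FPADD busy until I1 writes@6>
3) issue 13, read 14, done 17, write 18  <struct: FPADD busy until I2 writes@12>
4) issue 19, read 20, done 23, write 24  <struct: FPADD busy until I3 writes@18>
5) issue 25, read 26, done 29, write 30  <struct: FPADD busy until I4 writes@24>
6) issue 26, read 27, done 32, write 33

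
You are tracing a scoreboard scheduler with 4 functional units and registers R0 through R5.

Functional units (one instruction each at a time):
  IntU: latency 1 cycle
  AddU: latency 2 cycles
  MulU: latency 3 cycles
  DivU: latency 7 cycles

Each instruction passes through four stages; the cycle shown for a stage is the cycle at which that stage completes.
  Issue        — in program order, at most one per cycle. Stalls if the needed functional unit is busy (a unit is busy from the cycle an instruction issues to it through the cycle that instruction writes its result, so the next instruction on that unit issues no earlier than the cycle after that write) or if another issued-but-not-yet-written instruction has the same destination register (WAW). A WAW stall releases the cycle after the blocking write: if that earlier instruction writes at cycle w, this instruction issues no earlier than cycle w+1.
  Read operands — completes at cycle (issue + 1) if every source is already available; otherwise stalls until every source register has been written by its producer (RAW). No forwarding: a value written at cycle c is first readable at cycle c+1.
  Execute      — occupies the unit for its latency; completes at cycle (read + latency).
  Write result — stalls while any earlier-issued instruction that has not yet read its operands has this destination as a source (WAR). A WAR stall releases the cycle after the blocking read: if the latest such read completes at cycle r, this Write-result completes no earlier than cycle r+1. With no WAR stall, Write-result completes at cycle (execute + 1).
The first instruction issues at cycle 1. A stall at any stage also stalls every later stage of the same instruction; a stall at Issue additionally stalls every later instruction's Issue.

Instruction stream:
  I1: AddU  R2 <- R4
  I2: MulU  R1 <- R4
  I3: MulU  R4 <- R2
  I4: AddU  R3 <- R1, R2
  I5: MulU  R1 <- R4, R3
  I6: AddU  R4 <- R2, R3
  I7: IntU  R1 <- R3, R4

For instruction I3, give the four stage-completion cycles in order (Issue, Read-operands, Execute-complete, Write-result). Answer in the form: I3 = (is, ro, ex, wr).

cycle 1: issue I1 (AddU)
cycle 2: I1 read-ops · issue I2 (MulU)
cycle 3: I2 read-ops
cycle 4: I1 finished on AddU
cycle 5: I1→R2
cycle 6: I2 finished on MulU
cycle 7: I2→R1
cycle 8: issue I3 (MulU)
cycle 9: I3 read-ops · issue I4 (AddU)
cycle 10: I4 read-ops
cycle 12: I3 finished on MulU · I4 finished on AddU
cycle 13: I3→R4 · I4→R3
cycle 14: issue I5 (MulU)
cycle 15: I5 read-ops · issue I6 (AddU)
cycle 16: I6 read-ops
cycle 18: I5 finished on MulU · I6 finished on AddU
cycle 19: I5→R1 · I6→R4
cycle 20: issue I7 (IntU)
cycle 21: I7 read-ops
cycle 22: I7 finished on IntU
cycle 23: I7→R1

I3 = (8, 9, 12, 13)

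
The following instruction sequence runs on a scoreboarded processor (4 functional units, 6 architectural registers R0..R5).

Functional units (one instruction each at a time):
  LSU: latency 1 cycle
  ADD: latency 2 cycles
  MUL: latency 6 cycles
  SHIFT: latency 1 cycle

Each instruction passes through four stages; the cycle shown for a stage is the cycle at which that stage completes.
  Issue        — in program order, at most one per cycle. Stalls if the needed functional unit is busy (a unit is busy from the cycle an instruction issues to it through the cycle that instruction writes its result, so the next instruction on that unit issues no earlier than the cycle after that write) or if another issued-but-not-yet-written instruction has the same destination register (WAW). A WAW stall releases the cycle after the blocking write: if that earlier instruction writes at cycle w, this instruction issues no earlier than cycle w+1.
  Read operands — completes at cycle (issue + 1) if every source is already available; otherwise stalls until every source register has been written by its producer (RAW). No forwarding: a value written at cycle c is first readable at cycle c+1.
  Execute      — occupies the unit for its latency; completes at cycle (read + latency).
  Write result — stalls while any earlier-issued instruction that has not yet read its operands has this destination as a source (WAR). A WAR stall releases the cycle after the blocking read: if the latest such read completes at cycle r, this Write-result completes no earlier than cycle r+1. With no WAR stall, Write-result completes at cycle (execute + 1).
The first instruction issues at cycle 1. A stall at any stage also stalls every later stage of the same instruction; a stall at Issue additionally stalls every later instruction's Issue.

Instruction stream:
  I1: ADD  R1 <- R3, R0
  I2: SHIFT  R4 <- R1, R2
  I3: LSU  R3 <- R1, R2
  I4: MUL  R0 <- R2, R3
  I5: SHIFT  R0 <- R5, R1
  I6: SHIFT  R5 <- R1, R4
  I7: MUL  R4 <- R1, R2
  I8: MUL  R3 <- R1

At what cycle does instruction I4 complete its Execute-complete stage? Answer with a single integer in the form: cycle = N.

[1] issue I1 (ADD)
[2] I1 read-ops, issue I2 (SHIFT)
[3] issue I3 (LSU)
[4] I1 finished on ADD, issue I4 (MUL)
[5] I1→R1
[6] I2 read-ops, I3 read-ops
[7] I2 finished on SHIFT, I3 finished on LSU
[8] I2→R4, I3→R3
[9] I4 read-ops
[15] I4 finished on MUL
[16] I4→R0
[17] issue I5 (SHIFT)
[18] I5 read-ops
[19] I5 finished on SHIFT
[20] I5→R0
[21] issue I6 (SHIFT)
[22] I6 read-ops, issue I7 (MUL)
[23] I6 finished on SHIFT, I7 read-ops
[24] I6→R5
[29] I7 finished on MUL
[30] I7→R4
[31] issue I8 (MUL)
[32] I8 read-ops
[38] I8 finished on MUL
[39] I8→R3

cycle = 15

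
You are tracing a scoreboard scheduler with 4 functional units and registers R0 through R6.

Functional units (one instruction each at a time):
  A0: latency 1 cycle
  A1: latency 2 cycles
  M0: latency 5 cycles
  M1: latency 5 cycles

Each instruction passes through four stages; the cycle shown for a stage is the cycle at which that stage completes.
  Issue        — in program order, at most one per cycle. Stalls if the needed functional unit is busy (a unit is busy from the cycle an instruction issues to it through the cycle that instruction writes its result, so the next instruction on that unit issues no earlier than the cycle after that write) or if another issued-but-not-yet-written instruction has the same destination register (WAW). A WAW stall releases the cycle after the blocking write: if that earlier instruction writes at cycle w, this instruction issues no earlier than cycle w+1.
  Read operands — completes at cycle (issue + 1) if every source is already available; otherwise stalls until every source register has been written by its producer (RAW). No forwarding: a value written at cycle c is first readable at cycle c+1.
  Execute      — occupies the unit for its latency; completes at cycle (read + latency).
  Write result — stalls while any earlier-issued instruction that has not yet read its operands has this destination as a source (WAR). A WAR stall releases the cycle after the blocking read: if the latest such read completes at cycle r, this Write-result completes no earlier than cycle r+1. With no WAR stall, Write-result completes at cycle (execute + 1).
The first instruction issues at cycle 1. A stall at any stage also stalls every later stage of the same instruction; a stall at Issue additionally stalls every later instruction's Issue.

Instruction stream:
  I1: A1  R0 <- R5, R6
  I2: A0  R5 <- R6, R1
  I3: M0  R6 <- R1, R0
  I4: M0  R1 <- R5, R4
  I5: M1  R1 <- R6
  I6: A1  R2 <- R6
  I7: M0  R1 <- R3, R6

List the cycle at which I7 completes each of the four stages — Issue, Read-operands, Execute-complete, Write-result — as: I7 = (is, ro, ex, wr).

I7 = (29, 30, 35, 36)

c1: issue I1 (A1)
c2: I1 read-ops; issue I2 (A0)
c3: I2 read-ops; issue I3 (M0)
c4: I1 finished on A1; I2 finished on A0
c5: I1→R0; I2→R5
c6: I3 read-ops
c11: I3 finished on M0
c12: I3→R6
c13: issue I4 (M0)
c14: I4 read-ops
c19: I4 finished on M0
c20: I4→R1
c21: issue I5 (M1)
c22: I5 read-ops; issue I6 (A1)
c23: I6 read-ops
c25: I6 finished on A1
c26: I6→R2
c27: I5 finished on M1
c28: I5→R1
c29: issue I7 (M0)
c30: I7 read-ops
c35: I7 finished on M0
c36: I7→R1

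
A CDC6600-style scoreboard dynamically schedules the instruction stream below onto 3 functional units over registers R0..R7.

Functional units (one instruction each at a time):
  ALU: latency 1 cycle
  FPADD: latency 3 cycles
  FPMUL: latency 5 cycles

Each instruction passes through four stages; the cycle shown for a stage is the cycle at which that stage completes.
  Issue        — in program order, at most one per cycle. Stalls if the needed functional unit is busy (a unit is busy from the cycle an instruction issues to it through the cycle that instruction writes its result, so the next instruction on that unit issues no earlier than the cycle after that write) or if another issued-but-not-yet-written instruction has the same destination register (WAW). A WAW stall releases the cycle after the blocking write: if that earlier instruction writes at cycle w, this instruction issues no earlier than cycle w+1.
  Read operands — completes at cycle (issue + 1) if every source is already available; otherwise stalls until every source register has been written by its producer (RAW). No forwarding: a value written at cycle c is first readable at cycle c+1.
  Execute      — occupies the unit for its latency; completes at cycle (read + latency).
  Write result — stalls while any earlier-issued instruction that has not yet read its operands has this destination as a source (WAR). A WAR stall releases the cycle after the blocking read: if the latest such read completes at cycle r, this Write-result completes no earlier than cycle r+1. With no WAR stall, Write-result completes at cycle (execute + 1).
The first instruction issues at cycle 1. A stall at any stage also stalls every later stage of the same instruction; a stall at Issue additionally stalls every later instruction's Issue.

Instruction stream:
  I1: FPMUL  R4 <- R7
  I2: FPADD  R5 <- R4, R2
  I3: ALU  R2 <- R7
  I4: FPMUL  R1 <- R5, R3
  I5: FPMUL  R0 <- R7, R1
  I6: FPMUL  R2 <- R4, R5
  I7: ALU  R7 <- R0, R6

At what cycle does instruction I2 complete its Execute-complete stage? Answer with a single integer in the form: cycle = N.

  I1 | 1 | 2 | 7 | 8
  I2 | 2 | 9 | 12 | 13   RAW R4: wait I1 write@8
  I3 | 3 | 4 | 5 | 10   WAR R2: wait I2 read@9
  I4 | 9 | 14 | 19 | 20   struct: FPMUL busy until I1 writes@8 · RAW R5: wait I2 write@13
  I5 | 21 | 22 | 27 | 28   struct: FPMUL busy until I4 writes@20
  I6 | 29 | 30 | 35 | 36   struct: FPMUL busy until I5 writes@28
  I7 | 30 | 31 | 32 | 33

cycle = 12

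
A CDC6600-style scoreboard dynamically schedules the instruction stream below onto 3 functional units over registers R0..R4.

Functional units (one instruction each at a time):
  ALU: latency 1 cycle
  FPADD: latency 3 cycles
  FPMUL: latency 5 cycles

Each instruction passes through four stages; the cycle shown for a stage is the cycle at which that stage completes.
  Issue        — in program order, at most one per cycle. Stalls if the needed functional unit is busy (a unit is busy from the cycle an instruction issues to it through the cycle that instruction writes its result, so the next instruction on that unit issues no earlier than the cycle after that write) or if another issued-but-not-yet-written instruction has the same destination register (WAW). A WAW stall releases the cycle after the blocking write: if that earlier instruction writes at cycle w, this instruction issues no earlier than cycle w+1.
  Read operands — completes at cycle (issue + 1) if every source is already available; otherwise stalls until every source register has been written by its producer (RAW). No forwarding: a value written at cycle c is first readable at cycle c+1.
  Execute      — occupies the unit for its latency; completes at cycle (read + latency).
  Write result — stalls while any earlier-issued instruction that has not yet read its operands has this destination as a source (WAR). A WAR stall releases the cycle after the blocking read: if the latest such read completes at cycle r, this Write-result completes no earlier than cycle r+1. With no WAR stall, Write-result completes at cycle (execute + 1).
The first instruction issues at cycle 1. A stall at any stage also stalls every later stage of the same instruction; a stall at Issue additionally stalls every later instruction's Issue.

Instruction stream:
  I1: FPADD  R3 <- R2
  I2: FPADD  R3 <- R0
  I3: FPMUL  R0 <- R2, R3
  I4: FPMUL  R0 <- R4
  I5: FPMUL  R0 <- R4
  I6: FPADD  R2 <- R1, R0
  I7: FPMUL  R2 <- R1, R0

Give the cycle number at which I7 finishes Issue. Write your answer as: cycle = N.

1) issue 1, read 2, done 5, write 6
2) issue 7, read 8, done 11, write 12  <struct: FPADD busy until I1 writes@6>
3) issue 8, read 13, done 18, write 19  <RAW R3: wait I2 write@12>
4) issue 20, read 21, done 26, write 27  <struct: FPMUL busy until I3 writes@19>
5) issue 28, read 29, done 34, write 35  <struct: FPMUL busy until I4 writes@27>
6) issue 29, read 36, done 39, write 40  <RAW R0: wait I5 write@35>
7) issue 41, read 42, done 47, write 48  <WAW R2: wait I6 write@40>

cycle = 41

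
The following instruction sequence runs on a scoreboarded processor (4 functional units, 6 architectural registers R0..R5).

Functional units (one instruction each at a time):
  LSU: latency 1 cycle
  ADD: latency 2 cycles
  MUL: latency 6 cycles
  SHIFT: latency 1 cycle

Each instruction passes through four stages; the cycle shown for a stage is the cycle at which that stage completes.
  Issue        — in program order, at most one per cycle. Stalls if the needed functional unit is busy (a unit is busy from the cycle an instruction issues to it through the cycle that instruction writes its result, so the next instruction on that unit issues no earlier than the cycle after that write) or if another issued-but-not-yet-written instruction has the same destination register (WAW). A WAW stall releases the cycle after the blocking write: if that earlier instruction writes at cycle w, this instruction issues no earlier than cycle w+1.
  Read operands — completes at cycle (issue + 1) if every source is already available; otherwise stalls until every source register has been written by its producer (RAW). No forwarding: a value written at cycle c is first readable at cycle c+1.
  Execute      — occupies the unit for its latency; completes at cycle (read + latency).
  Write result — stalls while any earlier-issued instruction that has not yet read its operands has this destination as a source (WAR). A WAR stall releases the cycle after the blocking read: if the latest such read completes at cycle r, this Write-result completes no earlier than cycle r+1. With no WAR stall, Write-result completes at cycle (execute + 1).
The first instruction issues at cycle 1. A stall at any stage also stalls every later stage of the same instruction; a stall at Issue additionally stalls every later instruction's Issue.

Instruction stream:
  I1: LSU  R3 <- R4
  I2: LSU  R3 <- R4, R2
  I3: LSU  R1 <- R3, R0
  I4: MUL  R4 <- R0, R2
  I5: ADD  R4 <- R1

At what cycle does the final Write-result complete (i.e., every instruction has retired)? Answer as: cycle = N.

c1: I1 issues→LSU
c2: I1 reads
c3: I1 exec-done
c4: I1 writes R3
c5: I2 issues→LSU
c6: I2 reads
c7: I2 exec-done
c8: I2 writes R3
c9: I3 issues→LSU
c10: I3 reads, I4 issues→MUL
c11: I3 exec-done, I4 reads
c12: I3 writes R1
c17: I4 exec-done
c18: I4 writes R4
c19: I5 issues→ADD
c20: I5 reads
c22: I5 exec-done
c23: I5 writes R4

cycle = 23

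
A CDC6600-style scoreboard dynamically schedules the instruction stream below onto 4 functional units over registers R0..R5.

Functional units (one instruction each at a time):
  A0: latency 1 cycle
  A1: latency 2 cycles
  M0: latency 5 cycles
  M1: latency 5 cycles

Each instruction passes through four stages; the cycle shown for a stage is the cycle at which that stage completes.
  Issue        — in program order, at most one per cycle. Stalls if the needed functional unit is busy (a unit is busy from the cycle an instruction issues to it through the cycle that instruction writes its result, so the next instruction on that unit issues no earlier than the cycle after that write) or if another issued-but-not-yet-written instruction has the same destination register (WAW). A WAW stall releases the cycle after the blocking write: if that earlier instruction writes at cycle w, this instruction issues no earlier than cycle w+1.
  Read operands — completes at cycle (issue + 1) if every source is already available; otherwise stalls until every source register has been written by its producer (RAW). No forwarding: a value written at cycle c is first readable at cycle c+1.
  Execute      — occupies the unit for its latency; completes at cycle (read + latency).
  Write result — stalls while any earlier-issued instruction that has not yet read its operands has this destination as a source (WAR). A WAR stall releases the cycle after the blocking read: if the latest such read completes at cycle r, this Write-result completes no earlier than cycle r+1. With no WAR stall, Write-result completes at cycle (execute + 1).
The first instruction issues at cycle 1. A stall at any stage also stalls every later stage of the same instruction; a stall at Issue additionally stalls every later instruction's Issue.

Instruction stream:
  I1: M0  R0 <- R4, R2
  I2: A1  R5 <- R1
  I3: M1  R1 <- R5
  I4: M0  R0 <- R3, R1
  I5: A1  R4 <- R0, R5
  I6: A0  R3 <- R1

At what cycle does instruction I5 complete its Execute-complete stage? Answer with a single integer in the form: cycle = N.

[1] issue I1 (M0)
[2] I1 read-ops, issue I2 (A1)
[3] I2 read-ops, issue I3 (M1)
[5] I2 finished on A1
[6] I2→R5
[7] I1 finished on M0, I3 read-ops
[8] I1→R0
[9] issue I4 (M0)
[10] issue I5 (A1)
[11] issue I6 (A0)
[12] I3 finished on M1
[13] I3→R1
[14] I4 read-ops, I6 read-ops
[15] I6 finished on A0
[16] I6→R3
[19] I4 finished on M0
[20] I4→R0
[21] I5 read-ops
[23] I5 finished on A1
[24] I5→R4

cycle = 23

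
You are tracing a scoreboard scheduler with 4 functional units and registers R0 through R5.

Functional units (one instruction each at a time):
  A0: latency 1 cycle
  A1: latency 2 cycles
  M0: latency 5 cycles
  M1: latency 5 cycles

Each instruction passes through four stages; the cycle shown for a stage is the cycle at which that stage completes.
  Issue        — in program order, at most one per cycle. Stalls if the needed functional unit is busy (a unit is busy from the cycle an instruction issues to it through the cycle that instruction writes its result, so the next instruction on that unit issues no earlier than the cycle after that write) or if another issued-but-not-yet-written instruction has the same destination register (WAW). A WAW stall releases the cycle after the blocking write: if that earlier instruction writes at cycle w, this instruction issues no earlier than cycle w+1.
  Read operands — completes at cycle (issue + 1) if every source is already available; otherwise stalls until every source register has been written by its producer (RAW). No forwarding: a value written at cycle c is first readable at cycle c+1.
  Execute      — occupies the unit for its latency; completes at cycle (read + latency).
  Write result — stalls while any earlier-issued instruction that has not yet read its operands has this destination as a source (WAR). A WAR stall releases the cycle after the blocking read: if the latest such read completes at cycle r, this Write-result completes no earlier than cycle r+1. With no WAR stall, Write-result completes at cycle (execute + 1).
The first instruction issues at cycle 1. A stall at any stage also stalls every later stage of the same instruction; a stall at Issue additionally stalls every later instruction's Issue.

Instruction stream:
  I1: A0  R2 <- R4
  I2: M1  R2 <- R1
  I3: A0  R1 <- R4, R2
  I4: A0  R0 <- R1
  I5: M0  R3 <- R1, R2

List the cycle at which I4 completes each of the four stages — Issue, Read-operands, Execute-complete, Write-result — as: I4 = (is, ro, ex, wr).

I4 = (16, 17, 18, 19)

I1 -> (1, 2, 3, 4)
I2 -> (5, 6, 11, 12)  // WAW R2: wait I1 write@4
I3 -> (6, 13, 14, 15)  // RAW R2: wait I2 write@12
I4 -> (16, 17, 18, 19)  // struct: A0 busy until I3 writes@15
I5 -> (17, 18, 23, 24)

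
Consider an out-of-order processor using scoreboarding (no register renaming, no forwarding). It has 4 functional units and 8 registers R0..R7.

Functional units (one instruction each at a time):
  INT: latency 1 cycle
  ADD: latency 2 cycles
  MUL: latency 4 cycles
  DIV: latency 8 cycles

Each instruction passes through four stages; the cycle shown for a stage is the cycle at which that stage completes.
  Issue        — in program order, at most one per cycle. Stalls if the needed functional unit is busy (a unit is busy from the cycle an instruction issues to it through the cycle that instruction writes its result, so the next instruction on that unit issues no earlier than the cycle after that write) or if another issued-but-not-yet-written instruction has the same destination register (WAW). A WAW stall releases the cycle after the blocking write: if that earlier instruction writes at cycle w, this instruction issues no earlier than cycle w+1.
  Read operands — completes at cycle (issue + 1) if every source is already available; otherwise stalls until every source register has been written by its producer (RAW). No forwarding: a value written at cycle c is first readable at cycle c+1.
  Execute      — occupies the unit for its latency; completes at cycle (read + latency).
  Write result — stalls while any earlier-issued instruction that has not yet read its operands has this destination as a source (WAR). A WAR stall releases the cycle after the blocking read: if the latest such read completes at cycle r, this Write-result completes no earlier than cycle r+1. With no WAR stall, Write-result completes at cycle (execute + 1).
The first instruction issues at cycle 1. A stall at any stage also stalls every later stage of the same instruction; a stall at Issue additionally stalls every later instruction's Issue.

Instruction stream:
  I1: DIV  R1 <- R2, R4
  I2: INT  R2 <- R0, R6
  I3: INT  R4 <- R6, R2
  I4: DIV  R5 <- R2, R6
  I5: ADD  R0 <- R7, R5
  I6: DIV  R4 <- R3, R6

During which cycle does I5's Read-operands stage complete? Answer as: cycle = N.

cycle = 23

c1: I1 dispatched to DIV
c2: I1 operands ready · I2 dispatched to INT
c3: I2 operands ready
c4: I2 complete
c5: R2←I2
c6: I3 dispatched to INT
c7: I3 operands ready
c8: I3 complete
c9: R4←I3
c10: I1 complete
c11: R1←I1
c12: I4 dispatched to DIV
c13: I4 operands ready · I5 dispatched to ADD
c21: I4 complete
c22: R5←I4
c23: I5 operands ready · I6 dispatched to DIV
c24: I6 operands ready
c25: I5 complete
c26: R0←I5
c32: I6 complete
c33: R4←I6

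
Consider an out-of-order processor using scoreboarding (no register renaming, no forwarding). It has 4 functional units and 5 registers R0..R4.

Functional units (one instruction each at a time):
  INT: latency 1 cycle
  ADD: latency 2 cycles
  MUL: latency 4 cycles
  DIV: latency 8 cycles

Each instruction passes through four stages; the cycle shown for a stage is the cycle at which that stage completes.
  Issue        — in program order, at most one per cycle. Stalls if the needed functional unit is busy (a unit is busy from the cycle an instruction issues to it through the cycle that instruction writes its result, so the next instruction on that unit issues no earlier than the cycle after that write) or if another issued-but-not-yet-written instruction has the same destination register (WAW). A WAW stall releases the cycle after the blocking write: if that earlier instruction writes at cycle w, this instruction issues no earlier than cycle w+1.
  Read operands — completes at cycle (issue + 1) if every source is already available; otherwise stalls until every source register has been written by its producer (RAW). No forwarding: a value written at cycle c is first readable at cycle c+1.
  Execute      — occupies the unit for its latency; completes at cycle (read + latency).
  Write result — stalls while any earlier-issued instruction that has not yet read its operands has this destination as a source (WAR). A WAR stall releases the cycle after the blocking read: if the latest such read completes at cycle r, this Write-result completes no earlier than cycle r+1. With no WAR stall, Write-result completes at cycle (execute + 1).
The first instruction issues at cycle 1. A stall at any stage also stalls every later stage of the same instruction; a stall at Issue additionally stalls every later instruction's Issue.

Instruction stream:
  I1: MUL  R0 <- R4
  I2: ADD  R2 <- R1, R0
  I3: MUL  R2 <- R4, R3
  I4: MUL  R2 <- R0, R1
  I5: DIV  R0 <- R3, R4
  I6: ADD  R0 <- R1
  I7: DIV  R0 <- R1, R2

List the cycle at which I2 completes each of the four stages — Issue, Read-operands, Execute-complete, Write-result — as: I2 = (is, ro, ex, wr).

I2 = (2, 8, 10, 11)

t=1  I1→MUL
t=2  I1 RO, I2→ADD
t=6  I1 EX
t=7  I1 WR R0
t=8  I2 RO
t=10  I2 EX
t=11  I2 WR R2
t=12  I3→MUL
t=13  I3 RO
t=17  I3 EX
t=18  I3 WR R2
t=19  I4→MUL
t=20  I4 RO, I5→DIV
t=21  I5 RO
t=24  I4 EX
t=25  I4 WR R2
t=29  I5 EX
t=30  I5 WR R0
t=31  I6→ADD
t=32  I6 RO
t=34  I6 EX
t=35  I6 WR R0
t=36  I7→DIV
t=37  I7 RO
t=45  I7 EX
t=46  I7 WR R0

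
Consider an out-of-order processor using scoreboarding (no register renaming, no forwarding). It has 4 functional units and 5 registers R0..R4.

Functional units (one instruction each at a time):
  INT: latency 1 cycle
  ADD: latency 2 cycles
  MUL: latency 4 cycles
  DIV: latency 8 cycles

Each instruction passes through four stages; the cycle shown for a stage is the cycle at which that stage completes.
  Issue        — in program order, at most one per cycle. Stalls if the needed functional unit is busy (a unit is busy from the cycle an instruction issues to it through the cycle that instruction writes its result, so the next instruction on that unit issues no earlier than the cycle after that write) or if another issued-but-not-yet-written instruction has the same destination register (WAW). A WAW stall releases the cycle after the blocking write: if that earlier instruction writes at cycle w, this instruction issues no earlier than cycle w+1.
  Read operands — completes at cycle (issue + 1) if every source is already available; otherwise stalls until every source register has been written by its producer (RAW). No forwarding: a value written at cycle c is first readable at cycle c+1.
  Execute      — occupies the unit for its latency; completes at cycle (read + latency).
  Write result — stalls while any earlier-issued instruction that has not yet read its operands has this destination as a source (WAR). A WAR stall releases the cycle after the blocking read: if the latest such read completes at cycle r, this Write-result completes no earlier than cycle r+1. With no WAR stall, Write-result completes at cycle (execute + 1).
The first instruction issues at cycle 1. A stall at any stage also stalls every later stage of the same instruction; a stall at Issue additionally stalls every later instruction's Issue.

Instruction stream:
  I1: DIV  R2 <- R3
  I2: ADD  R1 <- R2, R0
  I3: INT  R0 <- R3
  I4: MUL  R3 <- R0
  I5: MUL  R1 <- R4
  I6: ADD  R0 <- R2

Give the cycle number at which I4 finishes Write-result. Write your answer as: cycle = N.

I1  is:1  ro:2  ex:10  wr:11
I2  is:2  ro:12  ex:14  wr:15  — RAW R2: wait I1 write@11
I3  is:3  ro:4  ex:5  wr:13  — WAR R0: wait I2 read@12
I4  is:4  ro:14  ex:18  wr:19  — RAW R0: wait I3 write@13
I5  is:20  ro:21  ex:25  wr:26  — struct: MUL busy until I4 writes@19
I6  is:21  ro:22  ex:24  wr:25

cycle = 19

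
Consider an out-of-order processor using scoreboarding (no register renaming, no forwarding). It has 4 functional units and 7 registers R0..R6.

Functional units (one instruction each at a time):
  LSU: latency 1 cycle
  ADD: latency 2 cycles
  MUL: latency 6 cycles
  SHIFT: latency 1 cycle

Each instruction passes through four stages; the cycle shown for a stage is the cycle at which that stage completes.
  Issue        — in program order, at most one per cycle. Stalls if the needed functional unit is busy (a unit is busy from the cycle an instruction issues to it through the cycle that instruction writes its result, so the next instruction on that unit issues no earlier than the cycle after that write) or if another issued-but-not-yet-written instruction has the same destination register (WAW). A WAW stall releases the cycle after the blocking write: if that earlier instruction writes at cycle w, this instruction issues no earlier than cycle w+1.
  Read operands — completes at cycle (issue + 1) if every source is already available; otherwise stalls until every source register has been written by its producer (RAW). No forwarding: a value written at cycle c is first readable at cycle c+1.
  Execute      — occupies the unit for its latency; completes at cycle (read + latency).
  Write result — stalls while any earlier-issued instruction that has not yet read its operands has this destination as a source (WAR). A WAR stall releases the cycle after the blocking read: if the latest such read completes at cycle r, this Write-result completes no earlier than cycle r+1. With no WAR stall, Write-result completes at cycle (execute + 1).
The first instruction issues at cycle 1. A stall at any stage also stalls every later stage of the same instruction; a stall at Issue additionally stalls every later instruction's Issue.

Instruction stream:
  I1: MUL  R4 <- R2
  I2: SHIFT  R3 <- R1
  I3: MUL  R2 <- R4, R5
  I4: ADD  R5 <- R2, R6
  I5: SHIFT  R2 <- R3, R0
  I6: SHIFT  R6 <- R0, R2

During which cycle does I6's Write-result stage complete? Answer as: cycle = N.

[1] I1 dispatched to MUL
[2] I1 operands ready, I2 dispatched to SHIFT
[3] I2 operands ready
[4] I2 complete
[5] R3←I2
[8] I1 complete
[9] R4←I1
[10] I3 dispatched to MUL
[11] I3 operands ready, I4 dispatched to ADD
[17] I3 complete
[18] R2←I3
[19] I4 operands ready, I5 dispatched to SHIFT
[20] I5 operands ready
[21] I4 complete, I5 complete
[22] R5←I4, R2←I5
[23] I6 dispatched to SHIFT
[24] I6 operands ready
[25] I6 complete
[26] R6←I6

cycle = 26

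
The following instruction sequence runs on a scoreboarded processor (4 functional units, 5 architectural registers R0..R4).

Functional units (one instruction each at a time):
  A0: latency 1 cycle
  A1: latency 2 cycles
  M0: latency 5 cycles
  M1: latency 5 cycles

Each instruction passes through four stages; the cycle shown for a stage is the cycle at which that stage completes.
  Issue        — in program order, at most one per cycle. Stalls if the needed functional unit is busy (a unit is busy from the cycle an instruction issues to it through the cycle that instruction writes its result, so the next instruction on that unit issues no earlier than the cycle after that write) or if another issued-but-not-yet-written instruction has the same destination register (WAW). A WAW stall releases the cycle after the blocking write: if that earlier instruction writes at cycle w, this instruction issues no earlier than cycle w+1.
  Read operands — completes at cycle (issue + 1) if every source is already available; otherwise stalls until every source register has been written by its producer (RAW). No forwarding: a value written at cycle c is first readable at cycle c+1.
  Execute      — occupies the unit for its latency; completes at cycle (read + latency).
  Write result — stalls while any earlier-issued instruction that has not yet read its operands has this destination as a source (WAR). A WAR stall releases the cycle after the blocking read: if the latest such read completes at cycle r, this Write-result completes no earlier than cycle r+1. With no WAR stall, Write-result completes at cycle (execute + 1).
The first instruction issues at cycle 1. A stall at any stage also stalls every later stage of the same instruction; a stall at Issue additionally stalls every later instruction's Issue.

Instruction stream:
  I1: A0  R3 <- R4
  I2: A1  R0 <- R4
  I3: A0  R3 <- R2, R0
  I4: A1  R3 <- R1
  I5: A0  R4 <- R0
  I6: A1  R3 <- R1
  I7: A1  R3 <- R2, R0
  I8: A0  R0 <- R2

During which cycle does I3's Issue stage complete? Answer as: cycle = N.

[1] I1 issues→A0
[2] I1 reads | I2 issues→A1
[3] I1 exec-done | I2 reads
[4] I1 writes R3
[5] I2 exec-done | I3 issues→A0
[6] I2 writes R0
[7] I3 reads
[8] I3 exec-done
[9] I3 writes R3
[10] I4 issues→A1
[11] I4 reads | I5 issues→A0
[12] I5 reads
[13] I4 exec-done | I5 exec-done
[14] I4 writes R3 | I5 writes R4
[15] I6 issues→A1
[16] I6 reads
[18] I6 exec-done
[19] I6 writes R3
[20] I7 issues→A1
[21] I7 reads | I8 issues→A0
[22] I8 reads
[23] I7 exec-done | I8 exec-done
[24] I7 writes R3 | I8 writes R0

cycle = 5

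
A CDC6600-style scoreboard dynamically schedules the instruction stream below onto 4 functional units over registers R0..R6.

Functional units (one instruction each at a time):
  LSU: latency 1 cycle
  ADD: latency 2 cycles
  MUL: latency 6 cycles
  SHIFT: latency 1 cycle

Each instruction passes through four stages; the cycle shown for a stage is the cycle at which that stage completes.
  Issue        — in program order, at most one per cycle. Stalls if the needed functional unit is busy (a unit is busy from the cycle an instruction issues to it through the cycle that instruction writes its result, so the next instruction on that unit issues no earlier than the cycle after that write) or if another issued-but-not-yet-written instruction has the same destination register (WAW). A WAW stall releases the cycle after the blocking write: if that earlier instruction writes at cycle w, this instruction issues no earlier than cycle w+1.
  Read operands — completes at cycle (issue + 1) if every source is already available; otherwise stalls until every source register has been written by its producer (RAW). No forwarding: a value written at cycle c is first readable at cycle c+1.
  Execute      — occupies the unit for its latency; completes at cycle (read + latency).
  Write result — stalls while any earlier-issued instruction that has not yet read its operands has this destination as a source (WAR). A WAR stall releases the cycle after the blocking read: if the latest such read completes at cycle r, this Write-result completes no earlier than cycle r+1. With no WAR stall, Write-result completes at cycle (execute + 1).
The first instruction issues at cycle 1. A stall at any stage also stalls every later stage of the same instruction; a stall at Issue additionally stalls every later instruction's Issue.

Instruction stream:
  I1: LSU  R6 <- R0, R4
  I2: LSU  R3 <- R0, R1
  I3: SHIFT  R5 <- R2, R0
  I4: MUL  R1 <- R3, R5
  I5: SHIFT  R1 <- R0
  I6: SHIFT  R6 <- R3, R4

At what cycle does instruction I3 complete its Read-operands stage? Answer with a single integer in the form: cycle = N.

t=1  I1 issues→LSU
t=2  I1 reads
t=3  I1 exec-done
t=4  I1 writes R6
t=5  I2 issues→LSU
t=6  I2 reads, I3 issues→SHIFT
t=7  I2 exec-done, I3 reads, I4 issues→MUL
t=8  I2 writes R3, I3 exec-done
t=9  I3 writes R5
t=10  I4 reads
t=16  I4 exec-done
t=17  I4 writes R1
t=18  I5 issues→SHIFT
t=19  I5 reads
t=20  I5 exec-done
t=21  I5 writes R1
t=22  I6 issues→SHIFT
t=23  I6 reads
t=24  I6 exec-done
t=25  I6 writes R6

cycle = 7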